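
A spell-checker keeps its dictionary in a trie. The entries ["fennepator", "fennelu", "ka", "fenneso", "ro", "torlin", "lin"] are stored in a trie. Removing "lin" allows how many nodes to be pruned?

3

A node on "lin"'s path can go only if nothing else ends at it or branches off below it.
No other word shares any prefix with "lin", so all 3 of its nodes go.
Nodes removed: 3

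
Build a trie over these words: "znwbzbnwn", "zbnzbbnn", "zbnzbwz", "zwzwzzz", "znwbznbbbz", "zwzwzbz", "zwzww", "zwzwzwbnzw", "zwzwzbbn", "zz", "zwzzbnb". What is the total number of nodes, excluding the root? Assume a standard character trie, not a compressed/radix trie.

Insert word by word; a character creates a node only if that edge doesn't already exist:
  "znwbzbnwn" → 9 new (z, n, w, b, z, b, n, w, n)
  "zbnzbbnn" → prefix "z" already present; 7 new (b, n, z, b, b, n, n)
  "zbnzbwz" → prefix "zbnzb" already present; 2 new (w, z)
  "zwzwzzz" → prefix "z" already present; 6 new (w, z, w, z, z, z)
  "znwbznbbbz" → prefix "znwbz" already present; 5 new (n, b, b, b, z)
  "zwzwzbz" → prefix "zwzwz" already present; 2 new (b, z)
  "zwzww" → prefix "zwzw" already present; 1 new (w)
  "zwzwzwbnzw" → prefix "zwzwz" already present; 5 new (w, b, n, z, w)
  "zwzwzbbn" → prefix "zwzwzb" already present; 2 new (b, n)
  "zz" → prefix "z" already present; 1 new (z)
  "zwzzbnb" → prefix "zwz" already present; 4 new (z, b, n, b)
Total nodes = 9 + 7 + 2 + 6 + 5 + 2 + 1 + 5 + 2 + 1 + 4 = 44

44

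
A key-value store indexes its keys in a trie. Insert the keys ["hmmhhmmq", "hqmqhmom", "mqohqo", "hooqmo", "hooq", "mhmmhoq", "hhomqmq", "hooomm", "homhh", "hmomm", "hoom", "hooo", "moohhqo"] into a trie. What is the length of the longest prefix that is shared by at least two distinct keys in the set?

Look for the deepest trie node that still has at least two words in its subtree.
e.g. "hooo" and "hooomm" share the prefix "hooo" of length 4; no pair shares a longer one.
Longest shared-prefix length: 4

4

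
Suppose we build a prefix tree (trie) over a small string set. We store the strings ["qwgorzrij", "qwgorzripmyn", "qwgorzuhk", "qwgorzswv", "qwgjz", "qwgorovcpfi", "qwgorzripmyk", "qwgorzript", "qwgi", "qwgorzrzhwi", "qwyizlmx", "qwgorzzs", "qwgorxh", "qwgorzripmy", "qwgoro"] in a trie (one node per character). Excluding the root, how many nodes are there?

Trace insertions, counting only characters that open a new branch:
  "qwgorzrij" → 9 new (q, w, g, o, r, z, r, i, j)
  "qwgorzripmyn" → prefix "qwgorzri" already present; 4 new (p, m, y, n)
  "qwgorzuhk" → prefix "qwgorz" already present; 3 new (u, h, k)
  "qwgorzswv" → prefix "qwgorz" already present; 3 new (s, w, v)
  "qwgjz" → prefix "qwg" already present; 2 new (j, z)
  "qwgorovcpfi" → prefix "qwgor" already present; 6 new (o, v, c, p, f, i)
  "qwgorzripmyk" → prefix "qwgorzripmy" already present; 1 new (k)
  "qwgorzript" → prefix "qwgorzrip" already present; 1 new (t)
  "qwgi" → prefix "qwg" already present; 1 new (i)
  "qwgorzrzhwi" → prefix "qwgorzr" already present; 4 new (z, h, w, i)
  "qwyizlmx" → prefix "qw" already present; 6 new (y, i, z, l, m, x)
  "qwgorzzs" → prefix "qwgorz" already present; 2 new (z, s)
  "qwgorxh" → prefix "qwgor" already present; 2 new (x, h)
  "qwgorzripmy" → prefix "qwgorzripmy" already present; 0 new (none)
  "qwgoro" → prefix "qwgoro" already present; 0 new (none)
Total nodes = 9 + 4 + 3 + 3 + 2 + 6 + 1 + 1 + 1 + 4 + 6 + 2 + 2 + 0 + 0 = 44

44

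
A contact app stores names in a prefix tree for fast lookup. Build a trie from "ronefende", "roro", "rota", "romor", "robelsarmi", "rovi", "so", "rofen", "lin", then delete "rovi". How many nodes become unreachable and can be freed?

Walk "rovi" from the leaf back toward the root, removing each node that no remaining word uses.
The suffix "vi" (2 nodes) is used only by "rovi"; the node for "ro" still has the child "n", so pruning stops there.
Nodes removed: 2

2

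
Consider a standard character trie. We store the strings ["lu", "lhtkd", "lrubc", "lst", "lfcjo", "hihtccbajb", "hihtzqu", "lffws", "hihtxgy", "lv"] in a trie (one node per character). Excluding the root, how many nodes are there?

Count nodes per top-level branch (shared prefixes stored once):
  'h'-branch (hihtccbajb, hihtxgy, hihtzqu): 16 nodes
  'l'-branch (lfcjo, lffws, lhtkd, lrubc, lst, lu, lv): 20 nodes
Sum: 36

36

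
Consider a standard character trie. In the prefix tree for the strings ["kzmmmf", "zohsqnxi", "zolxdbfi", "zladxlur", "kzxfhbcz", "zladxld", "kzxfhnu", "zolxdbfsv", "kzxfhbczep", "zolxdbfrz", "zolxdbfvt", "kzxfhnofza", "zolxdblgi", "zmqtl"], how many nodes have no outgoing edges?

13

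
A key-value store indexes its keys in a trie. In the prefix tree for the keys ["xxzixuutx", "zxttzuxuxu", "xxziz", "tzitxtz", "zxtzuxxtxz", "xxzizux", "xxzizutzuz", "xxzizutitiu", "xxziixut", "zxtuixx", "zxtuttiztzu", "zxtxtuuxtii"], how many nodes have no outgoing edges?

11

Leaves are exactly the stored words that no other stored word extends.
Those words: "tzitxtz", "xxziixut", "xxzixuutx", "xxzizutitiu", "xxzizutzuz", "xxzizux", "zxttzuxuxu", "zxtuixx", "zxtuttiztzu", "zxtxtuuxtii", "zxtzuxxtxz"
Leaf count: 11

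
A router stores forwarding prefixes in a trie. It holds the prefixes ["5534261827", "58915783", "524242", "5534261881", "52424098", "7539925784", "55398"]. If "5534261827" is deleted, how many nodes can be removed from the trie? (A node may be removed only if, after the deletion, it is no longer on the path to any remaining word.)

Walk "5534261827" from the leaf back toward the root, removing each node that no remaining word uses.
The suffix "27" (2 nodes) is used only by "5534261827"; the node for "55342618" still has the child "8", so pruning stops there.
Nodes removed: 2

2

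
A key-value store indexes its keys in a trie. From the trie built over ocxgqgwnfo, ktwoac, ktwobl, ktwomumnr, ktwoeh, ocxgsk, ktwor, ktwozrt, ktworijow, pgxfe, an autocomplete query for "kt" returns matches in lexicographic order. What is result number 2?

ktwobl

DFS of the "kt" subtree visits, in order: "ktwoac", "ktwobl", "ktwoeh", "ktwomumnr", "ktwor", "ktworijow", "ktwozrt"
The 2nd is ktwobl.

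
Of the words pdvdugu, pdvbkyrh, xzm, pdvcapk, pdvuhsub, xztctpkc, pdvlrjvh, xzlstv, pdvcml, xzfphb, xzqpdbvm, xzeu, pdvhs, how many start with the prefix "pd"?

Traverse to the node for "pd", then collect every word in that subtree.
Words under "pd": pdvbkyrh, pdvcapk, pdvcml, pdvdugu, pdvhs, pdvlrjvh, pdvuhsub
Count: 7

7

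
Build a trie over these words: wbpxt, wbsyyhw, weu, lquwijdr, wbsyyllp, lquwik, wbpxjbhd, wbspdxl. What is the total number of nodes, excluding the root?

32

Count nodes per top-level branch (shared prefixes stored once):
  'l'-branch (lquwijdr, lquwik): 9 nodes
  'w'-branch (wbpxjbhd, wbpxt, wbspdxl, wbsyyhw, wbsyyllp, weu): 23 nodes
Sum: 32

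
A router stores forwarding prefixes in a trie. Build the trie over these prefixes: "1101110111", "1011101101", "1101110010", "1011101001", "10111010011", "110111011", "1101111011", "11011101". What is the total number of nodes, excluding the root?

30

Count nodes per top-level branch (shared prefixes stored once):
  '1'-branch (1011101001, 10111010011, 1011101101, 1101110010, 11011101, 110111011, 1101110111, 1101111011): 30 nodes
Sum: 30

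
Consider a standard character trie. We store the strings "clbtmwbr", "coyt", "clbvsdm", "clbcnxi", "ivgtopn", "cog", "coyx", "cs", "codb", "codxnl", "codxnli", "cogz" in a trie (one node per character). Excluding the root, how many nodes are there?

Insert word by word; a character creates a node only if that edge doesn't already exist:
  "clbtmwbr" → 8 new (c, l, b, t, m, w, b, r)
  "coyt" → prefix "c" already present; 3 new (o, y, t)
  "clbvsdm" → prefix "clb" already present; 4 new (v, s, d, m)
  "clbcnxi" → prefix "clb" already present; 4 new (c, n, x, i)
  "ivgtopn" → 7 new (i, v, g, t, o, p, n)
  "cog" → prefix "co" already present; 1 new (g)
  "coyx" → prefix "coy" already present; 1 new (x)
  "cs" → prefix "c" already present; 1 new (s)
  "codb" → prefix "co" already present; 2 new (d, b)
  "codxnl" → prefix "cod" already present; 3 new (x, n, l)
  "codxnli" → prefix "codxnl" already present; 1 new (i)
  "cogz" → prefix "cog" already present; 1 new (z)
Total nodes = 8 + 3 + 4 + 4 + 7 + 1 + 1 + 1 + 2 + 3 + 1 + 1 = 36

36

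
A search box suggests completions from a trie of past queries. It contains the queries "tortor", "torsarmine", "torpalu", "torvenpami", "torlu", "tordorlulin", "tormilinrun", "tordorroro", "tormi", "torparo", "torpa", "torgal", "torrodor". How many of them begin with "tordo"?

2

Filter for entries beginning with "tordo":
Matches: "tordorlulin", "tordorroro"
Count: 2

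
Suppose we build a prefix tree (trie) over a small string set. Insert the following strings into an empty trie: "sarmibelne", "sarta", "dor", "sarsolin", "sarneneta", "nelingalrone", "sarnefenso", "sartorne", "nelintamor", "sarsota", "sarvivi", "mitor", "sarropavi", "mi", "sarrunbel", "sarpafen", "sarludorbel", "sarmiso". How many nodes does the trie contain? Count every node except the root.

Count nodes per top-level branch (shared prefixes stored once):
  'd'-branch (dor): 3 nodes
  'm'-branch (mi, mitor): 5 nodes
  'n'-branch (nelingalrone, nelintamor): 17 nodes
  's'-branch (sarludorbel, sarmibelne, sarmiso, sarnefenso, sarneneta, sarpafen, sarropavi, sarrunbel, sarsolin, sarsota, sarta, sartorne, sarvivi): 64 nodes
Sum: 89

89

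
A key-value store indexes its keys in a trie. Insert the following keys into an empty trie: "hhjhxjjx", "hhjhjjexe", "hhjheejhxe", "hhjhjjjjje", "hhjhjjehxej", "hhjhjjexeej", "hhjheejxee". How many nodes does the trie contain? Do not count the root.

For each word, the new-node count is its length minus the longest prefix already in the trie:
  "hhjhxjjx" → 8 new (h, h, j, h, x, j, j, x)
  "hhjhjjexe" → prefix "hhjh" already present; 5 new (j, j, e, x, e)
  "hhjheejhxe" → prefix "hhjh" already present; 6 new (e, e, j, h, x, e)
  "hhjhjjjjje" → prefix "hhjhjj" already present; 4 new (j, j, j, e)
  "hhjhjjehxej" → prefix "hhjhjje" already present; 4 new (h, x, e, j)
  "hhjhjjexeej" → prefix "hhjhjjexe" already present; 2 new (e, j)
  "hhjheejxee" → prefix "hhjheej" already present; 3 new (x, e, e)
Total nodes = 8 + 5 + 6 + 4 + 4 + 2 + 3 = 32

32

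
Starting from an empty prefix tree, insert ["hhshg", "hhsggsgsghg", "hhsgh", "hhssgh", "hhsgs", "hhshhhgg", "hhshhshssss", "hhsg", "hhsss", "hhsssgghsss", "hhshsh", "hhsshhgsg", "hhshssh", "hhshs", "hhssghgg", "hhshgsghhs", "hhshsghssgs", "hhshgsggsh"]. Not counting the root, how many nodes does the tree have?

For each word, the new-node count is its length minus the longest prefix already in the trie:
  "hhshg" → 5 new (h, h, s, h, g)
  "hhsggsgsghg" → prefix "hhs" already present; 8 new (g, g, s, g, s, g, h, g)
  "hhsgh" → prefix "hhsg" already present; 1 new (h)
  "hhssgh" → prefix "hhs" already present; 3 new (s, g, h)
  "hhsgs" → prefix "hhsg" already present; 1 new (s)
  "hhshhhgg" → prefix "hhsh" already present; 4 new (h, h, g, g)
  "hhshhshssss" → prefix "hhshh" already present; 6 new (s, h, s, s, s, s)
  "hhsg" → prefix "hhsg" already present; 0 new (none)
  "hhsss" → prefix "hhss" already present; 1 new (s)
  "hhsssgghsss" → prefix "hhsss" already present; 6 new (g, g, h, s, s, s)
  "hhshsh" → prefix "hhsh" already present; 2 new (s, h)
  "hhsshhgsg" → prefix "hhss" already present; 5 new (h, h, g, s, g)
  "hhshssh" → prefix "hhshs" already present; 2 new (s, h)
  "hhshs" → prefix "hhshs" already present; 0 new (none)
  "hhssghgg" → prefix "hhssgh" already present; 2 new (g, g)
  "hhshgsghhs" → prefix "hhshg" already present; 5 new (s, g, h, h, s)
  "hhshsghssgs" → prefix "hhshs" already present; 6 new (g, h, s, s, g, s)
  "hhshgsggsh" → prefix "hhshgsg" already present; 3 new (g, s, h)
Total nodes = 5 + 8 + 1 + 3 + 1 + 4 + 6 + 0 + 1 + 6 + 2 + 5 + 2 + 0 + 2 + 5 + 6 + 3 = 60

60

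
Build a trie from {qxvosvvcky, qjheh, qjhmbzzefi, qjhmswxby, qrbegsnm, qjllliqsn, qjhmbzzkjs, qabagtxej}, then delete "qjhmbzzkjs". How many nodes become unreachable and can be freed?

3

A node on "qjhmbzzkjs"'s path can go only if nothing else ends at it or branches off below it.
The suffix "kjs" (3 nodes) is used only by "qjhmbzzkjs"; the node for "qjhmbzz" still has the child "e", so pruning stops there.
Nodes removed: 3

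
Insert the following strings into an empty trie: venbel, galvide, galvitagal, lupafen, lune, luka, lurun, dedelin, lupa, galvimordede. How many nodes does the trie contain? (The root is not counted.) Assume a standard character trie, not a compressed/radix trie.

46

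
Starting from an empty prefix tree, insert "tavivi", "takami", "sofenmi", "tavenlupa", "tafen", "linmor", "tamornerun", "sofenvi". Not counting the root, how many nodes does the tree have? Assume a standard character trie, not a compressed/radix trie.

42

Count nodes per top-level branch (shared prefixes stored once):
  'l'-branch (linmor): 6 nodes
  's'-branch (sofenmi, sofenvi): 9 nodes
  't'-branch (tafen, takami, tamornerun, tavenlupa, tavivi): 27 nodes
Sum: 42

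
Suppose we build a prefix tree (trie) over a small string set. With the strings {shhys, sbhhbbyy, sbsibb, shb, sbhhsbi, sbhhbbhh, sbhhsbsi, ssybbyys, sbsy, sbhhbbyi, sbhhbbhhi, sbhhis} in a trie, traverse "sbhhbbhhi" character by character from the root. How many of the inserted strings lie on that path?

2

Walk "sbhhbbhhi" from the root; an end-of-word marker is hit whenever a stored word is a prefix of "sbhhbbhhi".
Prefixes of the query that are stored words: "sbhhbbhh", "sbhhbbhhi"
Count: 2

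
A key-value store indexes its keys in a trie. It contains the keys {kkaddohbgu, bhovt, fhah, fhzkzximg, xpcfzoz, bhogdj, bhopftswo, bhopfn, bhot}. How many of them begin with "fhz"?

1

Walk to "fhz"; the words in its subtree are exactly those with that prefix.
Matches: "fhzkzximg"
Count: 1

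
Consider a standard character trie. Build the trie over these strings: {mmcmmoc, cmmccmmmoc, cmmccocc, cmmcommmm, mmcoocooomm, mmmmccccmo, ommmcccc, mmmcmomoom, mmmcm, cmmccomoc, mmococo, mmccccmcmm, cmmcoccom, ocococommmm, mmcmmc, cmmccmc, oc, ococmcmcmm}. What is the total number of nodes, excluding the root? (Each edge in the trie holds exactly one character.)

93

Trace insertions, counting only characters that open a new branch:
  "mmcmmoc" → 7 new (m, m, c, m, m, o, c)
  "cmmccmmmoc" → 10 new (c, m, m, c, c, m, m, m, o, c)
  "cmmccocc" → prefix "cmmcc" already present; 3 new (o, c, c)
  "cmmcommmm" → prefix "cmmc" already present; 5 new (o, m, m, m, m)
  "mmcoocooomm" → prefix "mmc" already present; 8 new (o, o, c, o, o, o, m, m)
  "mmmmccccmo" → prefix "mm" already present; 8 new (m, m, c, c, c, c, m, o)
  "ommmcccc" → 8 new (o, m, m, m, c, c, c, c)
  "mmmcmomoom" → prefix "mmm" already present; 7 new (c, m, o, m, o, o, m)
  "mmmcm" → prefix "mmmcm" already present; 0 new (none)
  "cmmccomoc" → prefix "cmmcco" already present; 3 new (m, o, c)
  "mmococo" → prefix "mm" already present; 5 new (o, c, o, c, o)
  "mmccccmcmm" → prefix "mmc" already present; 7 new (c, c, c, m, c, m, m)
  "cmmcoccom" → prefix "cmmco" already present; 4 new (c, c, o, m)
  "ocococommmm" → prefix "o" already present; 10 new (c, o, c, o, c, o, m, m, m, m)
  "mmcmmc" → prefix "mmcmm" already present; 1 new (c)
  "cmmccmc" → prefix "cmmccm" already present; 1 new (c)
  "oc" → prefix "oc" already present; 0 new (none)
  "ococmcmcmm" → prefix "ococ" already present; 6 new (m, c, m, c, m, m)
Total nodes = 7 + 10 + 3 + 5 + 8 + 8 + 8 + 7 + 0 + 3 + 5 + 7 + 4 + 10 + 1 + 1 + 0 + 6 = 93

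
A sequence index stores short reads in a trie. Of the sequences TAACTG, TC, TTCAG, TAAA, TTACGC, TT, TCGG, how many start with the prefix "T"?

7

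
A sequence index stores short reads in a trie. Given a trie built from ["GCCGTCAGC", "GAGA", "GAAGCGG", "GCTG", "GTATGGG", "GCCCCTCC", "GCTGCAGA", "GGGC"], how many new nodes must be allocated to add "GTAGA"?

Walking "GTAGA" from the root, the first 3 characters ("GTA") follow existing edges; "G" is the first miss.
So 5 − 3 = 2 new nodes.

2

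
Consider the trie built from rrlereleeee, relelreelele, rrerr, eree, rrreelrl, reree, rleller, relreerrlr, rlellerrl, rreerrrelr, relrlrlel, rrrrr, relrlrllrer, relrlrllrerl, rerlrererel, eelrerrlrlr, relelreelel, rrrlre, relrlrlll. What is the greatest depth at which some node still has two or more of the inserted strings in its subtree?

Look for the deepest trie node that still has at least two words in its subtree.
"relelreelel" and "relelreelele" agree on "relelreelel" (11 characters) before diverging; nothing deeper is shared.
Longest shared-prefix length: 11

11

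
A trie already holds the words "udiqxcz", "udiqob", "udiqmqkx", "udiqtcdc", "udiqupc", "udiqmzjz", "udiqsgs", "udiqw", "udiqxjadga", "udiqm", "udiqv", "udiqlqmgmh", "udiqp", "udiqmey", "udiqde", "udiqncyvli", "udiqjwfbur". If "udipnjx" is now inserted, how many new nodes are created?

4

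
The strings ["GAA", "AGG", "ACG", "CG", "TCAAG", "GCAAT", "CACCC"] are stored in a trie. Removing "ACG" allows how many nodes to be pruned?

2

After clearing the end-marker at "ACG", prune upward until reaching a node still needed by another word.
The suffix "CG" (2 nodes) is used only by "ACG"; the node for "A" still has the child "G", so pruning stops there.
Nodes removed: 2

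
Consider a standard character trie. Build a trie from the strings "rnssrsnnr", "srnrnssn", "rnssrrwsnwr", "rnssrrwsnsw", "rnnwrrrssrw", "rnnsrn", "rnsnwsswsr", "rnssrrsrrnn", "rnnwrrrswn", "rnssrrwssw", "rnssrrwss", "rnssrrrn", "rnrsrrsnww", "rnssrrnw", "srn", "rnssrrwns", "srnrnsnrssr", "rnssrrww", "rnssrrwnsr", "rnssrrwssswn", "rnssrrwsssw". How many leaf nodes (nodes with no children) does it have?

17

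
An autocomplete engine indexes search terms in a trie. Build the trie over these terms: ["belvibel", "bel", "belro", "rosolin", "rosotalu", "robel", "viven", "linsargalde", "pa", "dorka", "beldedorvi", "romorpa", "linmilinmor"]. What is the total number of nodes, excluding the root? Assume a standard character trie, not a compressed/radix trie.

Count nodes per top-level branch (shared prefixes stored once):
  'b'-branch (bel, beldedorvi, belro, belvibel): 17 nodes
  'd'-branch (dorka): 5 nodes
  'l'-branch (linmilinmor, linsargalde): 19 nodes
  'p'-branch (pa): 2 nodes
  'r'-branch (robel, romorpa, rosolin, rosotalu): 19 nodes
  'v'-branch (viven): 5 nodes
Sum: 67

67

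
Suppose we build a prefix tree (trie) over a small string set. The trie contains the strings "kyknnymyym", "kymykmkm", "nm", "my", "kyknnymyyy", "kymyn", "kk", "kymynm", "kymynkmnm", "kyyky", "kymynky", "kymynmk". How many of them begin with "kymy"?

6

Traverse to the node for "kymy", then collect every word in that subtree.
Matches: "kymykmkm", "kymyn", "kymynkmnm", "kymynky", "kymynm", "kymynmk"
Count: 6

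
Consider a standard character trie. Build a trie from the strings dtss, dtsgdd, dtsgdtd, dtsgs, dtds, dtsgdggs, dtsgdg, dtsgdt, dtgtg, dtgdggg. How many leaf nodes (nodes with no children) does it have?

8

A leaf is a node with no children — equivalently, the end of a word that is not a proper prefix of any other stored word.
Those words: "dtds", "dtgdggg", "dtgtg", "dtsgdd", "dtsgdggs", "dtsgdtd", "dtsgs", "dtss"
Leaf count: 8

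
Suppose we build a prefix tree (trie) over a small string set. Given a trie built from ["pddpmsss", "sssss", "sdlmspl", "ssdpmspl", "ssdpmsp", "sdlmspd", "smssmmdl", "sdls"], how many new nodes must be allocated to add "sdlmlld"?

3

Walking "sdlmlld" from the root, the first 4 characters ("sdlm") follow existing edges; "l" is the first miss.
So 7 − 4 = 3 new nodes.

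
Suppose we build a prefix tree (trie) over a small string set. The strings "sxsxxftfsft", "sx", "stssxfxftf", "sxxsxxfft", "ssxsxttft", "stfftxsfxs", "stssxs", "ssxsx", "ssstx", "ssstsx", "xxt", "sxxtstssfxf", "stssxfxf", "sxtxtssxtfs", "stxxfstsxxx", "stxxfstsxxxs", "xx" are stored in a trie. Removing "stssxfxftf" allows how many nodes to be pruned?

After clearing the end-marker at "stssxfxftf", prune upward until reaching a node still needed by another word.
The suffix "tf" (2 nodes) is used only by "stssxfxftf"; "stssxfxf" is itself a stored word, so pruning stops there.
Nodes removed: 2

2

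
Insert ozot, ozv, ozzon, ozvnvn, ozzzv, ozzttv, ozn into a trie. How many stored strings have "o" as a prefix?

Walk to "o"; the words in its subtree are exactly those with that prefix.
Matches: "ozn", "ozot", "ozv", "ozvnvn", "ozzon", "ozzttv", "ozzzv"
Count: 7

7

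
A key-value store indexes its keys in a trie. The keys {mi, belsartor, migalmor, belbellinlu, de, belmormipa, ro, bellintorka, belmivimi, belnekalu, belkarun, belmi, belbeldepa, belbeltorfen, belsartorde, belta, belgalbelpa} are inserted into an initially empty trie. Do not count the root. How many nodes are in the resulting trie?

82

Trace insertions, counting only characters that open a new branch:
  "mi" → 2 new (m, i)
  "belsartor" → 9 new (b, e, l, s, a, r, t, o, r)
  "migalmor" → prefix "mi" already present; 6 new (g, a, l, m, o, r)
  "belbellinlu" → prefix "bel" already present; 8 new (b, e, l, l, i, n, l, u)
  "de" → 2 new (d, e)
  "belmormipa" → prefix "bel" already present; 7 new (m, o, r, m, i, p, a)
  "ro" → 2 new (r, o)
  "bellintorka" → prefix "bel" already present; 8 new (l, i, n, t, o, r, k, a)
  "belmivimi" → prefix "belm" already present; 5 new (i, v, i, m, i)
  "belnekalu" → prefix "bel" already present; 6 new (n, e, k, a, l, u)
  "belkarun" → prefix "bel" already present; 5 new (k, a, r, u, n)
  "belmi" → prefix "belmi" already present; 0 new (none)
  "belbeldepa" → prefix "belbel" already present; 4 new (d, e, p, a)
  "belbeltorfen" → prefix "belbel" already present; 6 new (t, o, r, f, e, n)
  "belsartorde" → prefix "belsartor" already present; 2 new (d, e)
  "belta" → prefix "bel" already present; 2 new (t, a)
  "belgalbelpa" → prefix "bel" already present; 8 new (g, a, l, b, e, l, p, a)
Total nodes = 2 + 9 + 6 + 8 + 2 + 7 + 2 + 8 + 5 + 6 + 5 + 0 + 4 + 6 + 2 + 2 + 8 = 82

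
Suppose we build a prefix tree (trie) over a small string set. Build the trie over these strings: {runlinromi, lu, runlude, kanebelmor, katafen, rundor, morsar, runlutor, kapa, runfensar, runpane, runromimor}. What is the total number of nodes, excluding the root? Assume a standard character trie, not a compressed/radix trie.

Trace insertions, counting only characters that open a new branch:
  "runlinromi" → 10 new (r, u, n, l, i, n, r, o, m, i)
  "lu" → 2 new (l, u)
  "runlude" → prefix "runl" already present; 3 new (u, d, e)
  "kanebelmor" → 10 new (k, a, n, e, b, e, l, m, o, r)
  "katafen" → prefix "ka" already present; 5 new (t, a, f, e, n)
  "rundor" → prefix "run" already present; 3 new (d, o, r)
  "morsar" → 6 new (m, o, r, s, a, r)
  "runlutor" → prefix "runlu" already present; 3 new (t, o, r)
  "kapa" → prefix "ka" already present; 2 new (p, a)
  "runfensar" → prefix "run" already present; 6 new (f, e, n, s, a, r)
  "runpane" → prefix "run" already present; 4 new (p, a, n, e)
  "runromimor" → prefix "run" already present; 7 new (r, o, m, i, m, o, r)
Total nodes = 10 + 2 + 3 + 10 + 5 + 3 + 6 + 3 + 2 + 6 + 4 + 7 = 61

61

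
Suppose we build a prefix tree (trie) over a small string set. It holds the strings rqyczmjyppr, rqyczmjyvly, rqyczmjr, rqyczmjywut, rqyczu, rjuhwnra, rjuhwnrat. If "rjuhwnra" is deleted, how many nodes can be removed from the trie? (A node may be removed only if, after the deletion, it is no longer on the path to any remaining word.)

0

After clearing the end-marker at "rjuhwnra", prune upward until reaching a node still needed by another word.
Every node on "rjuhwnra" is still needed (e.g. by "rjuhwnrat"), so nothing is freed.
Nodes removed: 0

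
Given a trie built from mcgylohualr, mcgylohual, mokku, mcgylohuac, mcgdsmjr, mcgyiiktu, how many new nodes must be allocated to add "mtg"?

2

"m" is already a path in the trie; the remaining "tg" must be added.
New nodes needed: |"mtg"| − 1 = 3 − 1 = 2.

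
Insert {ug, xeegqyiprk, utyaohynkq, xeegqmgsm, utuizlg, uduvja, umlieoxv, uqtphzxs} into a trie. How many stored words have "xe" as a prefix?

Filter for entries beginning with "xe":
Matches: "xeegqmgsm", "xeegqyiprk"
Count: 2

2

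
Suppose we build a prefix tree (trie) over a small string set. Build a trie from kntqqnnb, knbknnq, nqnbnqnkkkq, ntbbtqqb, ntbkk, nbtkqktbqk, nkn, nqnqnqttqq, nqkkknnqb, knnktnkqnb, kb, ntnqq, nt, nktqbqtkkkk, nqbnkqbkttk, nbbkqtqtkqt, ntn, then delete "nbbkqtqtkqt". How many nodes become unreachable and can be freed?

9

After clearing the end-marker at "nbbkqtqtkqt", prune upward until reaching a node still needed by another word.
The suffix "bkqtqtkqt" (9 nodes) is used only by "nbbkqtqtkqt"; the node for "nb" still has the child "t", so pruning stops there.
Nodes removed: 9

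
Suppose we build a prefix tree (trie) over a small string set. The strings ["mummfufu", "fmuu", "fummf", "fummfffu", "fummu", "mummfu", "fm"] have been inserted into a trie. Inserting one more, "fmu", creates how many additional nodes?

Every character of "fmu" already lies on an existing path (it is a prefix of some stored word).
No new nodes are needed: 0.

0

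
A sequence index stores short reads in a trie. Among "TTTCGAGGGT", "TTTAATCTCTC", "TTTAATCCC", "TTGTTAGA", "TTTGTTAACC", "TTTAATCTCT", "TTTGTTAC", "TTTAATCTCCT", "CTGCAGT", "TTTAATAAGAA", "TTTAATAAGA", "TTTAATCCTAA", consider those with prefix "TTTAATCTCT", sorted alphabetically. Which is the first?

TTTAATCTCT

Words with prefix "TTTAATCTCT", in lexicographic order: "TTTAATCTCT", "TTTAATCTCTC"
The 1st is TTTAATCTCT.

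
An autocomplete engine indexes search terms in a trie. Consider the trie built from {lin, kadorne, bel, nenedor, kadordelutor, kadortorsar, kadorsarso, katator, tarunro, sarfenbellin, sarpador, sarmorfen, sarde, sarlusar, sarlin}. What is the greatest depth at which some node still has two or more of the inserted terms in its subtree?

5

Look for the deepest trie node that still has at least two words in its subtree.
e.g. "kadordelutor" and "kadorne" share the prefix "kador" of length 5; no pair shares a longer one.
Longest shared-prefix length: 5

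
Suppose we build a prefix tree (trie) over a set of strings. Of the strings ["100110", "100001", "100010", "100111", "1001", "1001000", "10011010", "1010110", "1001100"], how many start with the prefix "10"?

9

Walk to "10"; the words in its subtree are exactly those with that prefix.
Matches: "100001", "100010", "1001", "1001000", "100110", "1001100", "10011010", "100111", "1010110"
Count: 9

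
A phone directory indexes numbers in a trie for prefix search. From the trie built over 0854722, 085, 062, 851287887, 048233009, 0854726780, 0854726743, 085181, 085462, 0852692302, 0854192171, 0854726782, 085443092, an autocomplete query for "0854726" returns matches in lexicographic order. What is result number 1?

0854726743

Words with prefix "0854726", in lexicographic order: "0854726743", "0854726780", "0854726782"
Position 1: 0854726743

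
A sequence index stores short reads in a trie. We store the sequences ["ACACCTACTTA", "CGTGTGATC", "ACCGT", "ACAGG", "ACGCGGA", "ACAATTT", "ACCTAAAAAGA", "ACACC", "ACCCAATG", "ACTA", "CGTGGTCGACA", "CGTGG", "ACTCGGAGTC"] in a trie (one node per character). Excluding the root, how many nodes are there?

For each word, the new-node count is its length minus the longest prefix already in the trie:
  "ACACCTACTTA" → 11 new (A, C, A, C, C, T, A, C, T, T, A)
  "CGTGTGATC" → 9 new (C, G, T, G, T, G, A, T, C)
  "ACCGT" → prefix "AC" already present; 3 new (C, G, T)
  "ACAGG" → prefix "ACA" already present; 2 new (G, G)
  "ACGCGGA" → prefix "AC" already present; 5 new (G, C, G, G, A)
  "ACAATTT" → prefix "ACA" already present; 4 new (A, T, T, T)
  "ACCTAAAAAGA" → prefix "ACC" already present; 8 new (T, A, A, A, A, A, G, A)
  "ACACC" → prefix "ACACC" already present; 0 new (none)
  "ACCCAATG" → prefix "ACC" already present; 5 new (C, A, A, T, G)
  "ACTA" → prefix "AC" already present; 2 new (T, A)
  "CGTGGTCGACA" → prefix "CGTG" already present; 7 new (G, T, C, G, A, C, A)
  "CGTGG" → prefix "CGTGG" already present; 0 new (none)
  "ACTCGGAGTC" → prefix "ACT" already present; 7 new (C, G, G, A, G, T, C)
Total nodes = 11 + 9 + 3 + 2 + 5 + 4 + 8 + 0 + 5 + 2 + 7 + 0 + 7 = 63

63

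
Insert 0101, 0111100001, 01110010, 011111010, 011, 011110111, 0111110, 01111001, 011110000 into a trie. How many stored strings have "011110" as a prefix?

Filter for entries beginning with "011110":
Words under "011110": 011110000, 0111100001, 01111001, 011110111
Count: 4

4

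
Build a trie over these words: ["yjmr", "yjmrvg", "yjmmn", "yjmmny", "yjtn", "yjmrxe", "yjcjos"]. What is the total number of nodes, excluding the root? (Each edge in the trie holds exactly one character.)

17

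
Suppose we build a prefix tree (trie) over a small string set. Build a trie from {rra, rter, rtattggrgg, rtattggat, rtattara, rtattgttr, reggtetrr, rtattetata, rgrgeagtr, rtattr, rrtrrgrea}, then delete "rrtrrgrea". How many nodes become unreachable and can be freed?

7

Walk "rrtrrgrea" from the leaf back toward the root, removing each node that no remaining word uses.
The suffix "trrgrea" (7 nodes) is used only by "rrtrrgrea"; the node for "rr" still has the child "a", so pruning stops there.
Nodes removed: 7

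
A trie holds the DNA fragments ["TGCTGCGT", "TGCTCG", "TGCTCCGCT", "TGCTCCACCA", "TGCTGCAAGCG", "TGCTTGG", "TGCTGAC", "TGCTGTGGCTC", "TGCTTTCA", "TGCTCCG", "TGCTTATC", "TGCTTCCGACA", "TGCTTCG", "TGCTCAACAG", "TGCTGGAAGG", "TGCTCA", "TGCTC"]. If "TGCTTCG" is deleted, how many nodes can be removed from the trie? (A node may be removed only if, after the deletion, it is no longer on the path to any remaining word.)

After clearing the end-marker at "TGCTTCG", prune upward until reaching a node still needed by another word.
The suffix "G" (1 node) is used only by "TGCTTCG"; the node for "TGCTTC" still has the child "C", so pruning stops there.
Nodes removed: 1

1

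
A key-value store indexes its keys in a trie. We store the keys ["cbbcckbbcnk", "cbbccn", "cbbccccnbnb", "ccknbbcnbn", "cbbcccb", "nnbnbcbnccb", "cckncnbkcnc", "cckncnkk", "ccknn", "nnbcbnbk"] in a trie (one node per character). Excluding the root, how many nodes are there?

54

Insert word by word; a character creates a node only if that edge doesn't already exist:
  "cbbcckbbcnk" → 11 new (c, b, b, c, c, k, b, b, c, n, k)
  "cbbccn" → prefix "cbbcc" already present; 1 new (n)
  "cbbccccnbnb" → prefix "cbbcc" already present; 6 new (c, c, n, b, n, b)
  "ccknbbcnbn" → prefix "c" already present; 9 new (c, k, n, b, b, c, n, b, n)
  "cbbcccb" → prefix "cbbccc" already present; 1 new (b)
  "nnbnbcbnccb" → 11 new (n, n, b, n, b, c, b, n, c, c, b)
  "cckncnbkcnc" → prefix "cckn" already present; 7 new (c, n, b, k, c, n, c)
  "cckncnkk" → prefix "cckncn" already present; 2 new (k, k)
  "ccknn" → prefix "cckn" already present; 1 new (n)
  "nnbcbnbk" → prefix "nnb" already present; 5 new (c, b, n, b, k)
Total nodes = 11 + 1 + 6 + 9 + 1 + 11 + 7 + 2 + 1 + 5 = 54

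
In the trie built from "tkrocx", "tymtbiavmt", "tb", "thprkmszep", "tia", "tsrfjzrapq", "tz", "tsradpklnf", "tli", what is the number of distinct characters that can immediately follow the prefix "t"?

8

Walk "t" from the root, arriving at one node.
Characters that immediately follow "t" among the stored strings: {b, h, i, k, l, s, y, z}.
That node has 8 child edges.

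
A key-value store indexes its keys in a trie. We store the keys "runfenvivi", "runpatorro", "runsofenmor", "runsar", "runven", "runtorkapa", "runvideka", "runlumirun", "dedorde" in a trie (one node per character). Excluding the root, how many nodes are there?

Insert word by word; a character creates a node only if that edge doesn't already exist:
  "runfenvivi" → 10 new (r, u, n, f, e, n, v, i, v, i)
  "runpatorro" → prefix "run" already present; 7 new (p, a, t, o, r, r, o)
  "runsofenmor" → prefix "run" already present; 8 new (s, o, f, e, n, m, o, r)
  "runsar" → prefix "runs" already present; 2 new (a, r)
  "runven" → prefix "run" already present; 3 new (v, e, n)
  "runtorkapa" → prefix "run" already present; 7 new (t, o, r, k, a, p, a)
  "runvideka" → prefix "runv" already present; 5 new (i, d, e, k, a)
  "runlumirun" → prefix "run" already present; 7 new (l, u, m, i, r, u, n)
  "dedorde" → 7 new (d, e, d, o, r, d, e)
Total nodes = 10 + 7 + 8 + 2 + 3 + 7 + 5 + 7 + 7 = 56

56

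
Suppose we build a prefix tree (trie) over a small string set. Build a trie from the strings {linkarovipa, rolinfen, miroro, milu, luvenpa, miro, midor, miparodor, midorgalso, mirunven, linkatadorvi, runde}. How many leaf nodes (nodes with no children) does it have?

10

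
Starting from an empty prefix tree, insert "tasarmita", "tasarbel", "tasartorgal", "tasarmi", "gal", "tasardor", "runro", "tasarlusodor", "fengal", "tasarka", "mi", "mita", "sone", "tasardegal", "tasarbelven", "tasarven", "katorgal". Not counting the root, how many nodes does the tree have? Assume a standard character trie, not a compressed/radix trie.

Trace insertions, counting only characters that open a new branch:
  "tasarmita" → 9 new (t, a, s, a, r, m, i, t, a)
  "tasarbel" → prefix "tasar" already present; 3 new (b, e, l)
  "tasartorgal" → prefix "tasar" already present; 6 new (t, o, r, g, a, l)
  "tasarmi" → prefix "tasarmi" already present; 0 new (none)
  "gal" → 3 new (g, a, l)
  "tasardor" → prefix "tasar" already present; 3 new (d, o, r)
  "runro" → 5 new (r, u, n, r, o)
  "tasarlusodor" → prefix "tasar" already present; 7 new (l, u, s, o, d, o, r)
  "fengal" → 6 new (f, e, n, g, a, l)
  "tasarka" → prefix "tasar" already present; 2 new (k, a)
  "mi" → 2 new (m, i)
  "mita" → prefix "mi" already present; 2 new (t, a)
  "sone" → 4 new (s, o, n, e)
  "tasardegal" → prefix "tasard" already present; 4 new (e, g, a, l)
  "tasarbelven" → prefix "tasarbel" already present; 3 new (v, e, n)
  "tasarven" → prefix "tasar" already present; 3 new (v, e, n)
  "katorgal" → 8 new (k, a, t, o, r, g, a, l)
Total nodes = 9 + 3 + 6 + 0 + 3 + 3 + 5 + 7 + 6 + 2 + 2 + 2 + 4 + 4 + 3 + 3 + 8 = 70

70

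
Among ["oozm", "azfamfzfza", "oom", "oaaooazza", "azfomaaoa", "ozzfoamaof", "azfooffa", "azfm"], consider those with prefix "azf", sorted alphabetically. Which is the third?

DFS of the "azf" subtree visits, in order: "azfamfzfza", "azfm", "azfomaaoa", "azfooffa"
Position 3: azfomaaoa

azfomaaoa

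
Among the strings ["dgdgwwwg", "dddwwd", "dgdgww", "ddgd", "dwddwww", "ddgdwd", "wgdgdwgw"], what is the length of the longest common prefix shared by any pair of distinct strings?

Look for the deepest trie node that still has at least two words in its subtree.
e.g. "dgdgww" and "dgdgwwwg" share the prefix "dgdgww" of length 6; no pair shares a longer one.
Longest shared-prefix length: 6

6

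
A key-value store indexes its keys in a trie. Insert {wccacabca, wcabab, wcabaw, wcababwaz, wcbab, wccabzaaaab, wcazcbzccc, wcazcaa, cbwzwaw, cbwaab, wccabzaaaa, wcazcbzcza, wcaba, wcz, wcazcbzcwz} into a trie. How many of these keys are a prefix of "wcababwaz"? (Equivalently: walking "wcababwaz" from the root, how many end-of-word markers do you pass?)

Traverse "wcababwaz" character by character; count nodes along the way that are marked as word ends.
Prefixes of the query that are stored words: "wcaba", "wcabab", "wcababwaz"
Count: 3

3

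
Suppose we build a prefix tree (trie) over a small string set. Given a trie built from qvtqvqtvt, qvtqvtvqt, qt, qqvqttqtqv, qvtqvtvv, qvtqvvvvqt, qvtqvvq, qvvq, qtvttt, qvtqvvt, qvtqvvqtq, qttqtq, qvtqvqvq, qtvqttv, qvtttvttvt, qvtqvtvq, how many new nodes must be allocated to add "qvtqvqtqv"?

The longest prefix of "qvtqvqtqv" already in the trie is "qvtqvqt" (length 7).
So 9 − 7 = 2 new nodes.

2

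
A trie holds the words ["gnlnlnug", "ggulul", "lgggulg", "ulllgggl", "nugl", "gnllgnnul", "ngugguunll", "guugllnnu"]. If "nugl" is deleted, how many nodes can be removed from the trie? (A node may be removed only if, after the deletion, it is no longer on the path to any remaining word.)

3

A node on "nugl"'s path can go only if nothing else ends at it or branches off below it.
The suffix "ugl" (3 nodes) is used only by "nugl"; the node for "n" still has the child "g", so pruning stops there.
Nodes removed: 3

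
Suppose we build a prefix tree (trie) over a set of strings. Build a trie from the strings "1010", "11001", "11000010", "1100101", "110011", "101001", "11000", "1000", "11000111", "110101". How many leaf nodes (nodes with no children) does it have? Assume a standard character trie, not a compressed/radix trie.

7

A leaf is a node with no children — equivalently, the end of a word that is not a proper prefix of any other stored word.
Those words: "1000", "101001", "11000010", "11000111", "1100101", "110011", "110101"
Leaf count: 7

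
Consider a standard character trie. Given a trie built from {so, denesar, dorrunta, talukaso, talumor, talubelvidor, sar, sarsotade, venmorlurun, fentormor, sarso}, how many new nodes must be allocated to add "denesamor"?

"denesa" is already a path in the trie; the remaining "mor" must be added.
New nodes needed: |"denesamor"| − 6 = 9 − 6 = 3.

3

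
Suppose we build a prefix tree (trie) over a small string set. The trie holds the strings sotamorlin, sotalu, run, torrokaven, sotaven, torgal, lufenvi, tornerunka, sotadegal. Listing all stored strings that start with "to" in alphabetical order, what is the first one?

DFS of the "to" subtree visits, in order: "torgal", "tornerunka", "torrokaven"
Position 1: torgal

torgal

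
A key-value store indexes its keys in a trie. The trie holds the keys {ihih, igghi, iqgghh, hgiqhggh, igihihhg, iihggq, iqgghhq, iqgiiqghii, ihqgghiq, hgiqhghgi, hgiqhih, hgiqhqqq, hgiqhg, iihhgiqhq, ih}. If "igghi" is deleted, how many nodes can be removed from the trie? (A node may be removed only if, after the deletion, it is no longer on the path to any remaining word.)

Walk "igghi" from the leaf back toward the root, removing each node that no remaining word uses.
The suffix "ghi" (3 nodes) is used only by "igghi"; the node for "ig" still has the child "i", so pruning stops there.
Nodes removed: 3

3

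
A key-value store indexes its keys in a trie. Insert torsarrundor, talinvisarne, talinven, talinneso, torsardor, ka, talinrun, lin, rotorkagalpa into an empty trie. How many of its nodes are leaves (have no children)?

A leaf is a node with no children — equivalently, the end of a word that is not a proper prefix of any other stored word.
Those words: "ka", "lin", "rotorkagalpa", "talinneso", "talinrun", "talinven", "talinvisarne", "torsardor", "torsarrundor"
Leaf count: 9

9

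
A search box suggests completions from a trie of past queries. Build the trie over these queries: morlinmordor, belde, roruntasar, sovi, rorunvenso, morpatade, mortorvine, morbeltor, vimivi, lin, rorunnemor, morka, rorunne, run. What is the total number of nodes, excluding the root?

73

Trace insertions, counting only characters that open a new branch:
  "morlinmordor" → 12 new (m, o, r, l, i, n, m, o, r, d, o, r)
  "belde" → 5 new (b, e, l, d, e)
  "roruntasar" → 10 new (r, o, r, u, n, t, a, s, a, r)
  "sovi" → 4 new (s, o, v, i)
  "rorunvenso" → prefix "rorun" already present; 5 new (v, e, n, s, o)
  "morpatade" → prefix "mor" already present; 6 new (p, a, t, a, d, e)
  "mortorvine" → prefix "mor" already present; 7 new (t, o, r, v, i, n, e)
  "morbeltor" → prefix "mor" already present; 6 new (b, e, l, t, o, r)
  "vimivi" → 6 new (v, i, m, i, v, i)
  "lin" → 3 new (l, i, n)
  "rorunnemor" → prefix "rorun" already present; 5 new (n, e, m, o, r)
  "morka" → prefix "mor" already present; 2 new (k, a)
  "rorunne" → prefix "rorunne" already present; 0 new (none)
  "run" → prefix "r" already present; 2 new (u, n)
Total nodes = 12 + 5 + 10 + 4 + 5 + 6 + 7 + 6 + 6 + 3 + 5 + 2 + 0 + 2 = 73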